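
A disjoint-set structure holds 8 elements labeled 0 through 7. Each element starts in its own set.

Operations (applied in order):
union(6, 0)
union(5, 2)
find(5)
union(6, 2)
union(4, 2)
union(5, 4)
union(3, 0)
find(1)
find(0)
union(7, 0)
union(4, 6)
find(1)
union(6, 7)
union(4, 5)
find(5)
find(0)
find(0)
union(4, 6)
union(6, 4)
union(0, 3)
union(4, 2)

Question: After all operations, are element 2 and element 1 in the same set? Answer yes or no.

Step 1: union(6, 0) -> merged; set of 6 now {0, 6}
Step 2: union(5, 2) -> merged; set of 5 now {2, 5}
Step 3: find(5) -> no change; set of 5 is {2, 5}
Step 4: union(6, 2) -> merged; set of 6 now {0, 2, 5, 6}
Step 5: union(4, 2) -> merged; set of 4 now {0, 2, 4, 5, 6}
Step 6: union(5, 4) -> already same set; set of 5 now {0, 2, 4, 5, 6}
Step 7: union(3, 0) -> merged; set of 3 now {0, 2, 3, 4, 5, 6}
Step 8: find(1) -> no change; set of 1 is {1}
Step 9: find(0) -> no change; set of 0 is {0, 2, 3, 4, 5, 6}
Step 10: union(7, 0) -> merged; set of 7 now {0, 2, 3, 4, 5, 6, 7}
Step 11: union(4, 6) -> already same set; set of 4 now {0, 2, 3, 4, 5, 6, 7}
Step 12: find(1) -> no change; set of 1 is {1}
Step 13: union(6, 7) -> already same set; set of 6 now {0, 2, 3, 4, 5, 6, 7}
Step 14: union(4, 5) -> already same set; set of 4 now {0, 2, 3, 4, 5, 6, 7}
Step 15: find(5) -> no change; set of 5 is {0, 2, 3, 4, 5, 6, 7}
Step 16: find(0) -> no change; set of 0 is {0, 2, 3, 4, 5, 6, 7}
Step 17: find(0) -> no change; set of 0 is {0, 2, 3, 4, 5, 6, 7}
Step 18: union(4, 6) -> already same set; set of 4 now {0, 2, 3, 4, 5, 6, 7}
Step 19: union(6, 4) -> already same set; set of 6 now {0, 2, 3, 4, 5, 6, 7}
Step 20: union(0, 3) -> already same set; set of 0 now {0, 2, 3, 4, 5, 6, 7}
Step 21: union(4, 2) -> already same set; set of 4 now {0, 2, 3, 4, 5, 6, 7}
Set of 2: {0, 2, 3, 4, 5, 6, 7}; 1 is not a member.

Answer: no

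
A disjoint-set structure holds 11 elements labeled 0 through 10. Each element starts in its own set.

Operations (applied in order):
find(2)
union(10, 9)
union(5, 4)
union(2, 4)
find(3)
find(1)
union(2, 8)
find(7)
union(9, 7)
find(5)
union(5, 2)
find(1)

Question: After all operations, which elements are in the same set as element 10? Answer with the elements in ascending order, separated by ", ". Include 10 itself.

Step 1: find(2) -> no change; set of 2 is {2}
Step 2: union(10, 9) -> merged; set of 10 now {9, 10}
Step 3: union(5, 4) -> merged; set of 5 now {4, 5}
Step 4: union(2, 4) -> merged; set of 2 now {2, 4, 5}
Step 5: find(3) -> no change; set of 3 is {3}
Step 6: find(1) -> no change; set of 1 is {1}
Step 7: union(2, 8) -> merged; set of 2 now {2, 4, 5, 8}
Step 8: find(7) -> no change; set of 7 is {7}
Step 9: union(9, 7) -> merged; set of 9 now {7, 9, 10}
Step 10: find(5) -> no change; set of 5 is {2, 4, 5, 8}
Step 11: union(5, 2) -> already same set; set of 5 now {2, 4, 5, 8}
Step 12: find(1) -> no change; set of 1 is {1}
Component of 10: {7, 9, 10}

Answer: 7, 9, 10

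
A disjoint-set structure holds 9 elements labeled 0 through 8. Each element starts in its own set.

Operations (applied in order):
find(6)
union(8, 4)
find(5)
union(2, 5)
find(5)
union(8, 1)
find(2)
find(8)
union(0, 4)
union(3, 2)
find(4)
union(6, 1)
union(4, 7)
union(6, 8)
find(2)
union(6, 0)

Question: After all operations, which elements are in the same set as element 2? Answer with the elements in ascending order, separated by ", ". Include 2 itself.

Step 1: find(6) -> no change; set of 6 is {6}
Step 2: union(8, 4) -> merged; set of 8 now {4, 8}
Step 3: find(5) -> no change; set of 5 is {5}
Step 4: union(2, 5) -> merged; set of 2 now {2, 5}
Step 5: find(5) -> no change; set of 5 is {2, 5}
Step 6: union(8, 1) -> merged; set of 8 now {1, 4, 8}
Step 7: find(2) -> no change; set of 2 is {2, 5}
Step 8: find(8) -> no change; set of 8 is {1, 4, 8}
Step 9: union(0, 4) -> merged; set of 0 now {0, 1, 4, 8}
Step 10: union(3, 2) -> merged; set of 3 now {2, 3, 5}
Step 11: find(4) -> no change; set of 4 is {0, 1, 4, 8}
Step 12: union(6, 1) -> merged; set of 6 now {0, 1, 4, 6, 8}
Step 13: union(4, 7) -> merged; set of 4 now {0, 1, 4, 6, 7, 8}
Step 14: union(6, 8) -> already same set; set of 6 now {0, 1, 4, 6, 7, 8}
Step 15: find(2) -> no change; set of 2 is {2, 3, 5}
Step 16: union(6, 0) -> already same set; set of 6 now {0, 1, 4, 6, 7, 8}
Component of 2: {2, 3, 5}

Answer: 2, 3, 5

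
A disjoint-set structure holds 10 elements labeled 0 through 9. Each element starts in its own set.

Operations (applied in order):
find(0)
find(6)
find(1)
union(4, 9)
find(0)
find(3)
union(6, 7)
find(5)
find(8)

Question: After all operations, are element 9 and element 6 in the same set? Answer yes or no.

Step 1: find(0) -> no change; set of 0 is {0}
Step 2: find(6) -> no change; set of 6 is {6}
Step 3: find(1) -> no change; set of 1 is {1}
Step 4: union(4, 9) -> merged; set of 4 now {4, 9}
Step 5: find(0) -> no change; set of 0 is {0}
Step 6: find(3) -> no change; set of 3 is {3}
Step 7: union(6, 7) -> merged; set of 6 now {6, 7}
Step 8: find(5) -> no change; set of 5 is {5}
Step 9: find(8) -> no change; set of 8 is {8}
Set of 9: {4, 9}; 6 is not a member.

Answer: no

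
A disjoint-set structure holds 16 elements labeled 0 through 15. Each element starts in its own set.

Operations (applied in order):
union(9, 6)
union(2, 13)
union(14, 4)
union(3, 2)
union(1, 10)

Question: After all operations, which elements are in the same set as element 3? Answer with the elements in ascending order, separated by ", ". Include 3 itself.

Step 1: union(9, 6) -> merged; set of 9 now {6, 9}
Step 2: union(2, 13) -> merged; set of 2 now {2, 13}
Step 3: union(14, 4) -> merged; set of 14 now {4, 14}
Step 4: union(3, 2) -> merged; set of 3 now {2, 3, 13}
Step 5: union(1, 10) -> merged; set of 1 now {1, 10}
Component of 3: {2, 3, 13}

Answer: 2, 3, 13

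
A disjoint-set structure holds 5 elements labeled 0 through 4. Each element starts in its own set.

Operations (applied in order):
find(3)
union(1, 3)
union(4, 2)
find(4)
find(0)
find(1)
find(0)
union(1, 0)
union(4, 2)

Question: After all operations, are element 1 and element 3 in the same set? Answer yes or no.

Step 1: find(3) -> no change; set of 3 is {3}
Step 2: union(1, 3) -> merged; set of 1 now {1, 3}
Step 3: union(4, 2) -> merged; set of 4 now {2, 4}
Step 4: find(4) -> no change; set of 4 is {2, 4}
Step 5: find(0) -> no change; set of 0 is {0}
Step 6: find(1) -> no change; set of 1 is {1, 3}
Step 7: find(0) -> no change; set of 0 is {0}
Step 8: union(1, 0) -> merged; set of 1 now {0, 1, 3}
Step 9: union(4, 2) -> already same set; set of 4 now {2, 4}
Set of 1: {0, 1, 3}; 3 is a member.

Answer: yes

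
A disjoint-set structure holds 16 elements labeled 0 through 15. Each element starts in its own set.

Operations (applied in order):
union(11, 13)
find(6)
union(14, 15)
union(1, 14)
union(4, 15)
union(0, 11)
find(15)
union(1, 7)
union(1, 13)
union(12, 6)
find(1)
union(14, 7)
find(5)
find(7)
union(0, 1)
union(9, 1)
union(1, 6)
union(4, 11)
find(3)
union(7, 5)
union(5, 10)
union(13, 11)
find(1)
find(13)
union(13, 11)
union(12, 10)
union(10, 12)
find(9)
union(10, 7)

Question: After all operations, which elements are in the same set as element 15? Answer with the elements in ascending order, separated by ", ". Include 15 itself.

Answer: 0, 1, 4, 5, 6, 7, 9, 10, 11, 12, 13, 14, 15

Derivation:
Step 1: union(11, 13) -> merged; set of 11 now {11, 13}
Step 2: find(6) -> no change; set of 6 is {6}
Step 3: union(14, 15) -> merged; set of 14 now {14, 15}
Step 4: union(1, 14) -> merged; set of 1 now {1, 14, 15}
Step 5: union(4, 15) -> merged; set of 4 now {1, 4, 14, 15}
Step 6: union(0, 11) -> merged; set of 0 now {0, 11, 13}
Step 7: find(15) -> no change; set of 15 is {1, 4, 14, 15}
Step 8: union(1, 7) -> merged; set of 1 now {1, 4, 7, 14, 15}
Step 9: union(1, 13) -> merged; set of 1 now {0, 1, 4, 7, 11, 13, 14, 15}
Step 10: union(12, 6) -> merged; set of 12 now {6, 12}
Step 11: find(1) -> no change; set of 1 is {0, 1, 4, 7, 11, 13, 14, 15}
Step 12: union(14, 7) -> already same set; set of 14 now {0, 1, 4, 7, 11, 13, 14, 15}
Step 13: find(5) -> no change; set of 5 is {5}
Step 14: find(7) -> no change; set of 7 is {0, 1, 4, 7, 11, 13, 14, 15}
Step 15: union(0, 1) -> already same set; set of 0 now {0, 1, 4, 7, 11, 13, 14, 15}
Step 16: union(9, 1) -> merged; set of 9 now {0, 1, 4, 7, 9, 11, 13, 14, 15}
Step 17: union(1, 6) -> merged; set of 1 now {0, 1, 4, 6, 7, 9, 11, 12, 13, 14, 15}
Step 18: union(4, 11) -> already same set; set of 4 now {0, 1, 4, 6, 7, 9, 11, 12, 13, 14, 15}
Step 19: find(3) -> no change; set of 3 is {3}
Step 20: union(7, 5) -> merged; set of 7 now {0, 1, 4, 5, 6, 7, 9, 11, 12, 13, 14, 15}
Step 21: union(5, 10) -> merged; set of 5 now {0, 1, 4, 5, 6, 7, 9, 10, 11, 12, 13, 14, 15}
Step 22: union(13, 11) -> already same set; set of 13 now {0, 1, 4, 5, 6, 7, 9, 10, 11, 12, 13, 14, 15}
Step 23: find(1) -> no change; set of 1 is {0, 1, 4, 5, 6, 7, 9, 10, 11, 12, 13, 14, 15}
Step 24: find(13) -> no change; set of 13 is {0, 1, 4, 5, 6, 7, 9, 10, 11, 12, 13, 14, 15}
Step 25: union(13, 11) -> already same set; set of 13 now {0, 1, 4, 5, 6, 7, 9, 10, 11, 12, 13, 14, 15}
Step 26: union(12, 10) -> already same set; set of 12 now {0, 1, 4, 5, 6, 7, 9, 10, 11, 12, 13, 14, 15}
Step 27: union(10, 12) -> already same set; set of 10 now {0, 1, 4, 5, 6, 7, 9, 10, 11, 12, 13, 14, 15}
Step 28: find(9) -> no change; set of 9 is {0, 1, 4, 5, 6, 7, 9, 10, 11, 12, 13, 14, 15}
Step 29: union(10, 7) -> already same set; set of 10 now {0, 1, 4, 5, 6, 7, 9, 10, 11, 12, 13, 14, 15}
Component of 15: {0, 1, 4, 5, 6, 7, 9, 10, 11, 12, 13, 14, 15}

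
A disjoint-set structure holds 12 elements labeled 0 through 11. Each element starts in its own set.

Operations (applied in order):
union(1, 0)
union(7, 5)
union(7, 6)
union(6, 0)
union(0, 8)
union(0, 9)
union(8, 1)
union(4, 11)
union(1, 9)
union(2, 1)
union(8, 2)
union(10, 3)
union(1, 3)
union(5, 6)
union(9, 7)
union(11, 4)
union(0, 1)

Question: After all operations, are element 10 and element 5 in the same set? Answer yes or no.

Answer: yes

Derivation:
Step 1: union(1, 0) -> merged; set of 1 now {0, 1}
Step 2: union(7, 5) -> merged; set of 7 now {5, 7}
Step 3: union(7, 6) -> merged; set of 7 now {5, 6, 7}
Step 4: union(6, 0) -> merged; set of 6 now {0, 1, 5, 6, 7}
Step 5: union(0, 8) -> merged; set of 0 now {0, 1, 5, 6, 7, 8}
Step 6: union(0, 9) -> merged; set of 0 now {0, 1, 5, 6, 7, 8, 9}
Step 7: union(8, 1) -> already same set; set of 8 now {0, 1, 5, 6, 7, 8, 9}
Step 8: union(4, 11) -> merged; set of 4 now {4, 11}
Step 9: union(1, 9) -> already same set; set of 1 now {0, 1, 5, 6, 7, 8, 9}
Step 10: union(2, 1) -> merged; set of 2 now {0, 1, 2, 5, 6, 7, 8, 9}
Step 11: union(8, 2) -> already same set; set of 8 now {0, 1, 2, 5, 6, 7, 8, 9}
Step 12: union(10, 3) -> merged; set of 10 now {3, 10}
Step 13: union(1, 3) -> merged; set of 1 now {0, 1, 2, 3, 5, 6, 7, 8, 9, 10}
Step 14: union(5, 6) -> already same set; set of 5 now {0, 1, 2, 3, 5, 6, 7, 8, 9, 10}
Step 15: union(9, 7) -> already same set; set of 9 now {0, 1, 2, 3, 5, 6, 7, 8, 9, 10}
Step 16: union(11, 4) -> already same set; set of 11 now {4, 11}
Step 17: union(0, 1) -> already same set; set of 0 now {0, 1, 2, 3, 5, 6, 7, 8, 9, 10}
Set of 10: {0, 1, 2, 3, 5, 6, 7, 8, 9, 10}; 5 is a member.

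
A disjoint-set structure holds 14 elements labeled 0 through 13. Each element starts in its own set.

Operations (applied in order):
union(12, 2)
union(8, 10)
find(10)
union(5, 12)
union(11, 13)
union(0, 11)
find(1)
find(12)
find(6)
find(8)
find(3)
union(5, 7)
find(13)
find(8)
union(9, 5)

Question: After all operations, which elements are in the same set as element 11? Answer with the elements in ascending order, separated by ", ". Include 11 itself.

Step 1: union(12, 2) -> merged; set of 12 now {2, 12}
Step 2: union(8, 10) -> merged; set of 8 now {8, 10}
Step 3: find(10) -> no change; set of 10 is {8, 10}
Step 4: union(5, 12) -> merged; set of 5 now {2, 5, 12}
Step 5: union(11, 13) -> merged; set of 11 now {11, 13}
Step 6: union(0, 11) -> merged; set of 0 now {0, 11, 13}
Step 7: find(1) -> no change; set of 1 is {1}
Step 8: find(12) -> no change; set of 12 is {2, 5, 12}
Step 9: find(6) -> no change; set of 6 is {6}
Step 10: find(8) -> no change; set of 8 is {8, 10}
Step 11: find(3) -> no change; set of 3 is {3}
Step 12: union(5, 7) -> merged; set of 5 now {2, 5, 7, 12}
Step 13: find(13) -> no change; set of 13 is {0, 11, 13}
Step 14: find(8) -> no change; set of 8 is {8, 10}
Step 15: union(9, 5) -> merged; set of 9 now {2, 5, 7, 9, 12}
Component of 11: {0, 11, 13}

Answer: 0, 11, 13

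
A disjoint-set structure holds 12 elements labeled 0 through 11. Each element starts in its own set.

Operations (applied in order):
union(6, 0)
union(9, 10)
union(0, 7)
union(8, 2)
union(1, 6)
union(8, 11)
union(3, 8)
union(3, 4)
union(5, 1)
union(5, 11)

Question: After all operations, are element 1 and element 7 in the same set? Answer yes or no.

Answer: yes

Derivation:
Step 1: union(6, 0) -> merged; set of 6 now {0, 6}
Step 2: union(9, 10) -> merged; set of 9 now {9, 10}
Step 3: union(0, 7) -> merged; set of 0 now {0, 6, 7}
Step 4: union(8, 2) -> merged; set of 8 now {2, 8}
Step 5: union(1, 6) -> merged; set of 1 now {0, 1, 6, 7}
Step 6: union(8, 11) -> merged; set of 8 now {2, 8, 11}
Step 7: union(3, 8) -> merged; set of 3 now {2, 3, 8, 11}
Step 8: union(3, 4) -> merged; set of 3 now {2, 3, 4, 8, 11}
Step 9: union(5, 1) -> merged; set of 5 now {0, 1, 5, 6, 7}
Step 10: union(5, 11) -> merged; set of 5 now {0, 1, 2, 3, 4, 5, 6, 7, 8, 11}
Set of 1: {0, 1, 2, 3, 4, 5, 6, 7, 8, 11}; 7 is a member.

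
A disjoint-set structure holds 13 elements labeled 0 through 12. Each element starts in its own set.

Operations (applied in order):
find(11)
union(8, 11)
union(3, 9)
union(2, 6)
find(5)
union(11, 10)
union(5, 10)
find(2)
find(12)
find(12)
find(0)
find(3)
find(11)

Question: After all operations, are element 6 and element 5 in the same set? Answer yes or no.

Step 1: find(11) -> no change; set of 11 is {11}
Step 2: union(8, 11) -> merged; set of 8 now {8, 11}
Step 3: union(3, 9) -> merged; set of 3 now {3, 9}
Step 4: union(2, 6) -> merged; set of 2 now {2, 6}
Step 5: find(5) -> no change; set of 5 is {5}
Step 6: union(11, 10) -> merged; set of 11 now {8, 10, 11}
Step 7: union(5, 10) -> merged; set of 5 now {5, 8, 10, 11}
Step 8: find(2) -> no change; set of 2 is {2, 6}
Step 9: find(12) -> no change; set of 12 is {12}
Step 10: find(12) -> no change; set of 12 is {12}
Step 11: find(0) -> no change; set of 0 is {0}
Step 12: find(3) -> no change; set of 3 is {3, 9}
Step 13: find(11) -> no change; set of 11 is {5, 8, 10, 11}
Set of 6: {2, 6}; 5 is not a member.

Answer: no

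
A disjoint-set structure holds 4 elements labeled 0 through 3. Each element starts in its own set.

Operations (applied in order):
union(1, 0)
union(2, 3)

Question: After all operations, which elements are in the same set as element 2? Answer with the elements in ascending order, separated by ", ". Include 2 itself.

Answer: 2, 3

Derivation:
Step 1: union(1, 0) -> merged; set of 1 now {0, 1}
Step 2: union(2, 3) -> merged; set of 2 now {2, 3}
Component of 2: {2, 3}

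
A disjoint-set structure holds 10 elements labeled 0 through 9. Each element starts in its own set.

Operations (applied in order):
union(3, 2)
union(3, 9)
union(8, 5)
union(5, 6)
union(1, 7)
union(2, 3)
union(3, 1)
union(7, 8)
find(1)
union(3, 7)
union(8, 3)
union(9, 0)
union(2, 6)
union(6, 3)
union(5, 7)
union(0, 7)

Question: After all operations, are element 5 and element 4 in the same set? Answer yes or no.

Step 1: union(3, 2) -> merged; set of 3 now {2, 3}
Step 2: union(3, 9) -> merged; set of 3 now {2, 3, 9}
Step 3: union(8, 5) -> merged; set of 8 now {5, 8}
Step 4: union(5, 6) -> merged; set of 5 now {5, 6, 8}
Step 5: union(1, 7) -> merged; set of 1 now {1, 7}
Step 6: union(2, 3) -> already same set; set of 2 now {2, 3, 9}
Step 7: union(3, 1) -> merged; set of 3 now {1, 2, 3, 7, 9}
Step 8: union(7, 8) -> merged; set of 7 now {1, 2, 3, 5, 6, 7, 8, 9}
Step 9: find(1) -> no change; set of 1 is {1, 2, 3, 5, 6, 7, 8, 9}
Step 10: union(3, 7) -> already same set; set of 3 now {1, 2, 3, 5, 6, 7, 8, 9}
Step 11: union(8, 3) -> already same set; set of 8 now {1, 2, 3, 5, 6, 7, 8, 9}
Step 12: union(9, 0) -> merged; set of 9 now {0, 1, 2, 3, 5, 6, 7, 8, 9}
Step 13: union(2, 6) -> already same set; set of 2 now {0, 1, 2, 3, 5, 6, 7, 8, 9}
Step 14: union(6, 3) -> already same set; set of 6 now {0, 1, 2, 3, 5, 6, 7, 8, 9}
Step 15: union(5, 7) -> already same set; set of 5 now {0, 1, 2, 3, 5, 6, 7, 8, 9}
Step 16: union(0, 7) -> already same set; set of 0 now {0, 1, 2, 3, 5, 6, 7, 8, 9}
Set of 5: {0, 1, 2, 3, 5, 6, 7, 8, 9}; 4 is not a member.

Answer: no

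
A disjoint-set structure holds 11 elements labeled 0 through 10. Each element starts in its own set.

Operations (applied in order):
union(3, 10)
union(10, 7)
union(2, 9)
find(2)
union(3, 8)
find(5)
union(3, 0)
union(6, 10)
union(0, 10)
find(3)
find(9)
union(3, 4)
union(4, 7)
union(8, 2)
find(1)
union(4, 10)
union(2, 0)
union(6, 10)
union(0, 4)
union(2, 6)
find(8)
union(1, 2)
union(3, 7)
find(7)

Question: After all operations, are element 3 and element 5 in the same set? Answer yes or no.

Answer: no

Derivation:
Step 1: union(3, 10) -> merged; set of 3 now {3, 10}
Step 2: union(10, 7) -> merged; set of 10 now {3, 7, 10}
Step 3: union(2, 9) -> merged; set of 2 now {2, 9}
Step 4: find(2) -> no change; set of 2 is {2, 9}
Step 5: union(3, 8) -> merged; set of 3 now {3, 7, 8, 10}
Step 6: find(5) -> no change; set of 5 is {5}
Step 7: union(3, 0) -> merged; set of 3 now {0, 3, 7, 8, 10}
Step 8: union(6, 10) -> merged; set of 6 now {0, 3, 6, 7, 8, 10}
Step 9: union(0, 10) -> already same set; set of 0 now {0, 3, 6, 7, 8, 10}
Step 10: find(3) -> no change; set of 3 is {0, 3, 6, 7, 8, 10}
Step 11: find(9) -> no change; set of 9 is {2, 9}
Step 12: union(3, 4) -> merged; set of 3 now {0, 3, 4, 6, 7, 8, 10}
Step 13: union(4, 7) -> already same set; set of 4 now {0, 3, 4, 6, 7, 8, 10}
Step 14: union(8, 2) -> merged; set of 8 now {0, 2, 3, 4, 6, 7, 8, 9, 10}
Step 15: find(1) -> no change; set of 1 is {1}
Step 16: union(4, 10) -> already same set; set of 4 now {0, 2, 3, 4, 6, 7, 8, 9, 10}
Step 17: union(2, 0) -> already same set; set of 2 now {0, 2, 3, 4, 6, 7, 8, 9, 10}
Step 18: union(6, 10) -> already same set; set of 6 now {0, 2, 3, 4, 6, 7, 8, 9, 10}
Step 19: union(0, 4) -> already same set; set of 0 now {0, 2, 3, 4, 6, 7, 8, 9, 10}
Step 20: union(2, 6) -> already same set; set of 2 now {0, 2, 3, 4, 6, 7, 8, 9, 10}
Step 21: find(8) -> no change; set of 8 is {0, 2, 3, 4, 6, 7, 8, 9, 10}
Step 22: union(1, 2) -> merged; set of 1 now {0, 1, 2, 3, 4, 6, 7, 8, 9, 10}
Step 23: union(3, 7) -> already same set; set of 3 now {0, 1, 2, 3, 4, 6, 7, 8, 9, 10}
Step 24: find(7) -> no change; set of 7 is {0, 1, 2, 3, 4, 6, 7, 8, 9, 10}
Set of 3: {0, 1, 2, 3, 4, 6, 7, 8, 9, 10}; 5 is not a member.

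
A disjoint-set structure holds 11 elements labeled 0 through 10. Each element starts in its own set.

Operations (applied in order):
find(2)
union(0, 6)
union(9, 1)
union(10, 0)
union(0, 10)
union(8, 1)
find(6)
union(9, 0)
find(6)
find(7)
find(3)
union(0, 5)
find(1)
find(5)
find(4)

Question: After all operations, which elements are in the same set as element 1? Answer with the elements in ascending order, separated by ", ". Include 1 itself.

Step 1: find(2) -> no change; set of 2 is {2}
Step 2: union(0, 6) -> merged; set of 0 now {0, 6}
Step 3: union(9, 1) -> merged; set of 9 now {1, 9}
Step 4: union(10, 0) -> merged; set of 10 now {0, 6, 10}
Step 5: union(0, 10) -> already same set; set of 0 now {0, 6, 10}
Step 6: union(8, 1) -> merged; set of 8 now {1, 8, 9}
Step 7: find(6) -> no change; set of 6 is {0, 6, 10}
Step 8: union(9, 0) -> merged; set of 9 now {0, 1, 6, 8, 9, 10}
Step 9: find(6) -> no change; set of 6 is {0, 1, 6, 8, 9, 10}
Step 10: find(7) -> no change; set of 7 is {7}
Step 11: find(3) -> no change; set of 3 is {3}
Step 12: union(0, 5) -> merged; set of 0 now {0, 1, 5, 6, 8, 9, 10}
Step 13: find(1) -> no change; set of 1 is {0, 1, 5, 6, 8, 9, 10}
Step 14: find(5) -> no change; set of 5 is {0, 1, 5, 6, 8, 9, 10}
Step 15: find(4) -> no change; set of 4 is {4}
Component of 1: {0, 1, 5, 6, 8, 9, 10}

Answer: 0, 1, 5, 6, 8, 9, 10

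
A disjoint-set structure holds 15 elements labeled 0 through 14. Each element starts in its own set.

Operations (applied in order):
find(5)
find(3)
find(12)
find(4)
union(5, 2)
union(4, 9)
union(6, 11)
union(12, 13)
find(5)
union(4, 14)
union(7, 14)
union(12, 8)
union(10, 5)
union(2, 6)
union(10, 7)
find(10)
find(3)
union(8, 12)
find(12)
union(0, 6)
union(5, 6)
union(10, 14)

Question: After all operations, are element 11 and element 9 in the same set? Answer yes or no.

Step 1: find(5) -> no change; set of 5 is {5}
Step 2: find(3) -> no change; set of 3 is {3}
Step 3: find(12) -> no change; set of 12 is {12}
Step 4: find(4) -> no change; set of 4 is {4}
Step 5: union(5, 2) -> merged; set of 5 now {2, 5}
Step 6: union(4, 9) -> merged; set of 4 now {4, 9}
Step 7: union(6, 11) -> merged; set of 6 now {6, 11}
Step 8: union(12, 13) -> merged; set of 12 now {12, 13}
Step 9: find(5) -> no change; set of 5 is {2, 5}
Step 10: union(4, 14) -> merged; set of 4 now {4, 9, 14}
Step 11: union(7, 14) -> merged; set of 7 now {4, 7, 9, 14}
Step 12: union(12, 8) -> merged; set of 12 now {8, 12, 13}
Step 13: union(10, 5) -> merged; set of 10 now {2, 5, 10}
Step 14: union(2, 6) -> merged; set of 2 now {2, 5, 6, 10, 11}
Step 15: union(10, 7) -> merged; set of 10 now {2, 4, 5, 6, 7, 9, 10, 11, 14}
Step 16: find(10) -> no change; set of 10 is {2, 4, 5, 6, 7, 9, 10, 11, 14}
Step 17: find(3) -> no change; set of 3 is {3}
Step 18: union(8, 12) -> already same set; set of 8 now {8, 12, 13}
Step 19: find(12) -> no change; set of 12 is {8, 12, 13}
Step 20: union(0, 6) -> merged; set of 0 now {0, 2, 4, 5, 6, 7, 9, 10, 11, 14}
Step 21: union(5, 6) -> already same set; set of 5 now {0, 2, 4, 5, 6, 7, 9, 10, 11, 14}
Step 22: union(10, 14) -> already same set; set of 10 now {0, 2, 4, 5, 6, 7, 9, 10, 11, 14}
Set of 11: {0, 2, 4, 5, 6, 7, 9, 10, 11, 14}; 9 is a member.

Answer: yes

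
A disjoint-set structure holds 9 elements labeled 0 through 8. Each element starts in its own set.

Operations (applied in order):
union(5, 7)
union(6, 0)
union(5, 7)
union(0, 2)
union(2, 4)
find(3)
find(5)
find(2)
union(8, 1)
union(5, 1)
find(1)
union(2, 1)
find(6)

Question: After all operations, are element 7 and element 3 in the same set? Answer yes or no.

Step 1: union(5, 7) -> merged; set of 5 now {5, 7}
Step 2: union(6, 0) -> merged; set of 6 now {0, 6}
Step 3: union(5, 7) -> already same set; set of 5 now {5, 7}
Step 4: union(0, 2) -> merged; set of 0 now {0, 2, 6}
Step 5: union(2, 4) -> merged; set of 2 now {0, 2, 4, 6}
Step 6: find(3) -> no change; set of 3 is {3}
Step 7: find(5) -> no change; set of 5 is {5, 7}
Step 8: find(2) -> no change; set of 2 is {0, 2, 4, 6}
Step 9: union(8, 1) -> merged; set of 8 now {1, 8}
Step 10: union(5, 1) -> merged; set of 5 now {1, 5, 7, 8}
Step 11: find(1) -> no change; set of 1 is {1, 5, 7, 8}
Step 12: union(2, 1) -> merged; set of 2 now {0, 1, 2, 4, 5, 6, 7, 8}
Step 13: find(6) -> no change; set of 6 is {0, 1, 2, 4, 5, 6, 7, 8}
Set of 7: {0, 1, 2, 4, 5, 6, 7, 8}; 3 is not a member.

Answer: no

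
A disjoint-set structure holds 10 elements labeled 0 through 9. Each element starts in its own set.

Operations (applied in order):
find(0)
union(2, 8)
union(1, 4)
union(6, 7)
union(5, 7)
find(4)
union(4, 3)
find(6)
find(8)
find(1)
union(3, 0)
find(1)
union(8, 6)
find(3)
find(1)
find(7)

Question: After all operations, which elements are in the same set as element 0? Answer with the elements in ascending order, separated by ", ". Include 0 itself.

Step 1: find(0) -> no change; set of 0 is {0}
Step 2: union(2, 8) -> merged; set of 2 now {2, 8}
Step 3: union(1, 4) -> merged; set of 1 now {1, 4}
Step 4: union(6, 7) -> merged; set of 6 now {6, 7}
Step 5: union(5, 7) -> merged; set of 5 now {5, 6, 7}
Step 6: find(4) -> no change; set of 4 is {1, 4}
Step 7: union(4, 3) -> merged; set of 4 now {1, 3, 4}
Step 8: find(6) -> no change; set of 6 is {5, 6, 7}
Step 9: find(8) -> no change; set of 8 is {2, 8}
Step 10: find(1) -> no change; set of 1 is {1, 3, 4}
Step 11: union(3, 0) -> merged; set of 3 now {0, 1, 3, 4}
Step 12: find(1) -> no change; set of 1 is {0, 1, 3, 4}
Step 13: union(8, 6) -> merged; set of 8 now {2, 5, 6, 7, 8}
Step 14: find(3) -> no change; set of 3 is {0, 1, 3, 4}
Step 15: find(1) -> no change; set of 1 is {0, 1, 3, 4}
Step 16: find(7) -> no change; set of 7 is {2, 5, 6, 7, 8}
Component of 0: {0, 1, 3, 4}

Answer: 0, 1, 3, 4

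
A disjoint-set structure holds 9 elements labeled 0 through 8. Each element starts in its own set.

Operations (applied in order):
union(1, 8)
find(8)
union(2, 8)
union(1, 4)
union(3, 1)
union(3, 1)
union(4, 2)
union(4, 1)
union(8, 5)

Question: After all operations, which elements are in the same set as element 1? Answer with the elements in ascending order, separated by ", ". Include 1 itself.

Answer: 1, 2, 3, 4, 5, 8

Derivation:
Step 1: union(1, 8) -> merged; set of 1 now {1, 8}
Step 2: find(8) -> no change; set of 8 is {1, 8}
Step 3: union(2, 8) -> merged; set of 2 now {1, 2, 8}
Step 4: union(1, 4) -> merged; set of 1 now {1, 2, 4, 8}
Step 5: union(3, 1) -> merged; set of 3 now {1, 2, 3, 4, 8}
Step 6: union(3, 1) -> already same set; set of 3 now {1, 2, 3, 4, 8}
Step 7: union(4, 2) -> already same set; set of 4 now {1, 2, 3, 4, 8}
Step 8: union(4, 1) -> already same set; set of 4 now {1, 2, 3, 4, 8}
Step 9: union(8, 5) -> merged; set of 8 now {1, 2, 3, 4, 5, 8}
Component of 1: {1, 2, 3, 4, 5, 8}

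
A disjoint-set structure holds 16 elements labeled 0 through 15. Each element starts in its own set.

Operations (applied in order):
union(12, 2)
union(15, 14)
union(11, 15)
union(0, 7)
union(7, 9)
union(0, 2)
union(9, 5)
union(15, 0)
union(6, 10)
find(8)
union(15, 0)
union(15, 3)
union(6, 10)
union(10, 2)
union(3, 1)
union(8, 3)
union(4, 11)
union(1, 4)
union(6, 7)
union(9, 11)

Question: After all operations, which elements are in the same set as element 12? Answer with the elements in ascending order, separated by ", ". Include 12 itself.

Step 1: union(12, 2) -> merged; set of 12 now {2, 12}
Step 2: union(15, 14) -> merged; set of 15 now {14, 15}
Step 3: union(11, 15) -> merged; set of 11 now {11, 14, 15}
Step 4: union(0, 7) -> merged; set of 0 now {0, 7}
Step 5: union(7, 9) -> merged; set of 7 now {0, 7, 9}
Step 6: union(0, 2) -> merged; set of 0 now {0, 2, 7, 9, 12}
Step 7: union(9, 5) -> merged; set of 9 now {0, 2, 5, 7, 9, 12}
Step 8: union(15, 0) -> merged; set of 15 now {0, 2, 5, 7, 9, 11, 12, 14, 15}
Step 9: union(6, 10) -> merged; set of 6 now {6, 10}
Step 10: find(8) -> no change; set of 8 is {8}
Step 11: union(15, 0) -> already same set; set of 15 now {0, 2, 5, 7, 9, 11, 12, 14, 15}
Step 12: union(15, 3) -> merged; set of 15 now {0, 2, 3, 5, 7, 9, 11, 12, 14, 15}
Step 13: union(6, 10) -> already same set; set of 6 now {6, 10}
Step 14: union(10, 2) -> merged; set of 10 now {0, 2, 3, 5, 6, 7, 9, 10, 11, 12, 14, 15}
Step 15: union(3, 1) -> merged; set of 3 now {0, 1, 2, 3, 5, 6, 7, 9, 10, 11, 12, 14, 15}
Step 16: union(8, 3) -> merged; set of 8 now {0, 1, 2, 3, 5, 6, 7, 8, 9, 10, 11, 12, 14, 15}
Step 17: union(4, 11) -> merged; set of 4 now {0, 1, 2, 3, 4, 5, 6, 7, 8, 9, 10, 11, 12, 14, 15}
Step 18: union(1, 4) -> already same set; set of 1 now {0, 1, 2, 3, 4, 5, 6, 7, 8, 9, 10, 11, 12, 14, 15}
Step 19: union(6, 7) -> already same set; set of 6 now {0, 1, 2, 3, 4, 5, 6, 7, 8, 9, 10, 11, 12, 14, 15}
Step 20: union(9, 11) -> already same set; set of 9 now {0, 1, 2, 3, 4, 5, 6, 7, 8, 9, 10, 11, 12, 14, 15}
Component of 12: {0, 1, 2, 3, 4, 5, 6, 7, 8, 9, 10, 11, 12, 14, 15}

Answer: 0, 1, 2, 3, 4, 5, 6, 7, 8, 9, 10, 11, 12, 14, 15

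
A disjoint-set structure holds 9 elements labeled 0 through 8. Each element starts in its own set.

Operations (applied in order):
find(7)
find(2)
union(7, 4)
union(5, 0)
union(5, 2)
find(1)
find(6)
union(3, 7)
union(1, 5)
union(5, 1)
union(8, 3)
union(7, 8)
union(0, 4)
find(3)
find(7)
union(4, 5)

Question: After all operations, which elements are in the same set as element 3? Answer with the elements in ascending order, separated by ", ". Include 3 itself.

Step 1: find(7) -> no change; set of 7 is {7}
Step 2: find(2) -> no change; set of 2 is {2}
Step 3: union(7, 4) -> merged; set of 7 now {4, 7}
Step 4: union(5, 0) -> merged; set of 5 now {0, 5}
Step 5: union(5, 2) -> merged; set of 5 now {0, 2, 5}
Step 6: find(1) -> no change; set of 1 is {1}
Step 7: find(6) -> no change; set of 6 is {6}
Step 8: union(3, 7) -> merged; set of 3 now {3, 4, 7}
Step 9: union(1, 5) -> merged; set of 1 now {0, 1, 2, 5}
Step 10: union(5, 1) -> already same set; set of 5 now {0, 1, 2, 5}
Step 11: union(8, 3) -> merged; set of 8 now {3, 4, 7, 8}
Step 12: union(7, 8) -> already same set; set of 7 now {3, 4, 7, 8}
Step 13: union(0, 4) -> merged; set of 0 now {0, 1, 2, 3, 4, 5, 7, 8}
Step 14: find(3) -> no change; set of 3 is {0, 1, 2, 3, 4, 5, 7, 8}
Step 15: find(7) -> no change; set of 7 is {0, 1, 2, 3, 4, 5, 7, 8}
Step 16: union(4, 5) -> already same set; set of 4 now {0, 1, 2, 3, 4, 5, 7, 8}
Component of 3: {0, 1, 2, 3, 4, 5, 7, 8}

Answer: 0, 1, 2, 3, 4, 5, 7, 8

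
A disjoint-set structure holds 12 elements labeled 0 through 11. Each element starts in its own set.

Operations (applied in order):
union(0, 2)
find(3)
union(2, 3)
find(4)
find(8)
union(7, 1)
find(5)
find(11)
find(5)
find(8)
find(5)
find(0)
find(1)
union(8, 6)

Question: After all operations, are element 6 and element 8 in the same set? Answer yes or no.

Answer: yes

Derivation:
Step 1: union(0, 2) -> merged; set of 0 now {0, 2}
Step 2: find(3) -> no change; set of 3 is {3}
Step 3: union(2, 3) -> merged; set of 2 now {0, 2, 3}
Step 4: find(4) -> no change; set of 4 is {4}
Step 5: find(8) -> no change; set of 8 is {8}
Step 6: union(7, 1) -> merged; set of 7 now {1, 7}
Step 7: find(5) -> no change; set of 5 is {5}
Step 8: find(11) -> no change; set of 11 is {11}
Step 9: find(5) -> no change; set of 5 is {5}
Step 10: find(8) -> no change; set of 8 is {8}
Step 11: find(5) -> no change; set of 5 is {5}
Step 12: find(0) -> no change; set of 0 is {0, 2, 3}
Step 13: find(1) -> no change; set of 1 is {1, 7}
Step 14: union(8, 6) -> merged; set of 8 now {6, 8}
Set of 6: {6, 8}; 8 is a member.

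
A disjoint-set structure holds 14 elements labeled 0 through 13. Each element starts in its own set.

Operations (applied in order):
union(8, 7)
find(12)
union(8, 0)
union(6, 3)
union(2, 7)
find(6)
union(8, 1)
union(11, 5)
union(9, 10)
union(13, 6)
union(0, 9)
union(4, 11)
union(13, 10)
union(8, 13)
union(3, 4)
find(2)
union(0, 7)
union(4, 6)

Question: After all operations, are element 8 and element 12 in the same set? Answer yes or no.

Answer: no

Derivation:
Step 1: union(8, 7) -> merged; set of 8 now {7, 8}
Step 2: find(12) -> no change; set of 12 is {12}
Step 3: union(8, 0) -> merged; set of 8 now {0, 7, 8}
Step 4: union(6, 3) -> merged; set of 6 now {3, 6}
Step 5: union(2, 7) -> merged; set of 2 now {0, 2, 7, 8}
Step 6: find(6) -> no change; set of 6 is {3, 6}
Step 7: union(8, 1) -> merged; set of 8 now {0, 1, 2, 7, 8}
Step 8: union(11, 5) -> merged; set of 11 now {5, 11}
Step 9: union(9, 10) -> merged; set of 9 now {9, 10}
Step 10: union(13, 6) -> merged; set of 13 now {3, 6, 13}
Step 11: union(0, 9) -> merged; set of 0 now {0, 1, 2, 7, 8, 9, 10}
Step 12: union(4, 11) -> merged; set of 4 now {4, 5, 11}
Step 13: union(13, 10) -> merged; set of 13 now {0, 1, 2, 3, 6, 7, 8, 9, 10, 13}
Step 14: union(8, 13) -> already same set; set of 8 now {0, 1, 2, 3, 6, 7, 8, 9, 10, 13}
Step 15: union(3, 4) -> merged; set of 3 now {0, 1, 2, 3, 4, 5, 6, 7, 8, 9, 10, 11, 13}
Step 16: find(2) -> no change; set of 2 is {0, 1, 2, 3, 4, 5, 6, 7, 8, 9, 10, 11, 13}
Step 17: union(0, 7) -> already same set; set of 0 now {0, 1, 2, 3, 4, 5, 6, 7, 8, 9, 10, 11, 13}
Step 18: union(4, 6) -> already same set; set of 4 now {0, 1, 2, 3, 4, 5, 6, 7, 8, 9, 10, 11, 13}
Set of 8: {0, 1, 2, 3, 4, 5, 6, 7, 8, 9, 10, 11, 13}; 12 is not a member.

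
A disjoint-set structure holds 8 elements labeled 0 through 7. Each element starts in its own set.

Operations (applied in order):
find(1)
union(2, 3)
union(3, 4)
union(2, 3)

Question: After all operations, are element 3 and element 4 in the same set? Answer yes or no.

Step 1: find(1) -> no change; set of 1 is {1}
Step 2: union(2, 3) -> merged; set of 2 now {2, 3}
Step 3: union(3, 4) -> merged; set of 3 now {2, 3, 4}
Step 4: union(2, 3) -> already same set; set of 2 now {2, 3, 4}
Set of 3: {2, 3, 4}; 4 is a member.

Answer: yes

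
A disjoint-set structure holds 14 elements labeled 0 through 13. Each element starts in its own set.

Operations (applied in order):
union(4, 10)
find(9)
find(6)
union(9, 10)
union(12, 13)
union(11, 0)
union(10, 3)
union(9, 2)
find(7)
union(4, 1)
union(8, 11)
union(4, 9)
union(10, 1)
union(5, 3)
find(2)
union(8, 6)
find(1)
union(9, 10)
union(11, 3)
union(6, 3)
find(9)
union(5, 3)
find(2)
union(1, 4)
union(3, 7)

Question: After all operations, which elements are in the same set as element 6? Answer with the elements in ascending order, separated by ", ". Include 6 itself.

Answer: 0, 1, 2, 3, 4, 5, 6, 7, 8, 9, 10, 11

Derivation:
Step 1: union(4, 10) -> merged; set of 4 now {4, 10}
Step 2: find(9) -> no change; set of 9 is {9}
Step 3: find(6) -> no change; set of 6 is {6}
Step 4: union(9, 10) -> merged; set of 9 now {4, 9, 10}
Step 5: union(12, 13) -> merged; set of 12 now {12, 13}
Step 6: union(11, 0) -> merged; set of 11 now {0, 11}
Step 7: union(10, 3) -> merged; set of 10 now {3, 4, 9, 10}
Step 8: union(9, 2) -> merged; set of 9 now {2, 3, 4, 9, 10}
Step 9: find(7) -> no change; set of 7 is {7}
Step 10: union(4, 1) -> merged; set of 4 now {1, 2, 3, 4, 9, 10}
Step 11: union(8, 11) -> merged; set of 8 now {0, 8, 11}
Step 12: union(4, 9) -> already same set; set of 4 now {1, 2, 3, 4, 9, 10}
Step 13: union(10, 1) -> already same set; set of 10 now {1, 2, 3, 4, 9, 10}
Step 14: union(5, 3) -> merged; set of 5 now {1, 2, 3, 4, 5, 9, 10}
Step 15: find(2) -> no change; set of 2 is {1, 2, 3, 4, 5, 9, 10}
Step 16: union(8, 6) -> merged; set of 8 now {0, 6, 8, 11}
Step 17: find(1) -> no change; set of 1 is {1, 2, 3, 4, 5, 9, 10}
Step 18: union(9, 10) -> already same set; set of 9 now {1, 2, 3, 4, 5, 9, 10}
Step 19: union(11, 3) -> merged; set of 11 now {0, 1, 2, 3, 4, 5, 6, 8, 9, 10, 11}
Step 20: union(6, 3) -> already same set; set of 6 now {0, 1, 2, 3, 4, 5, 6, 8, 9, 10, 11}
Step 21: find(9) -> no change; set of 9 is {0, 1, 2, 3, 4, 5, 6, 8, 9, 10, 11}
Step 22: union(5, 3) -> already same set; set of 5 now {0, 1, 2, 3, 4, 5, 6, 8, 9, 10, 11}
Step 23: find(2) -> no change; set of 2 is {0, 1, 2, 3, 4, 5, 6, 8, 9, 10, 11}
Step 24: union(1, 4) -> already same set; set of 1 now {0, 1, 2, 3, 4, 5, 6, 8, 9, 10, 11}
Step 25: union(3, 7) -> merged; set of 3 now {0, 1, 2, 3, 4, 5, 6, 7, 8, 9, 10, 11}
Component of 6: {0, 1, 2, 3, 4, 5, 6, 7, 8, 9, 10, 11}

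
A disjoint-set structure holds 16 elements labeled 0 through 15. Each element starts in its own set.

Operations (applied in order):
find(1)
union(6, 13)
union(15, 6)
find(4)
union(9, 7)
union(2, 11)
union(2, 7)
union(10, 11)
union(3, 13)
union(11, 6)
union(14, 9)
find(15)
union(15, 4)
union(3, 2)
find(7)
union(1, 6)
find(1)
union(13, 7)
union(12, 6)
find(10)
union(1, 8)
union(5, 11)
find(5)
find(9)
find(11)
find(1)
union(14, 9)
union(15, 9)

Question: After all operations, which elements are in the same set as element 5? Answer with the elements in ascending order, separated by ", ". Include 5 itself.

Answer: 1, 2, 3, 4, 5, 6, 7, 8, 9, 10, 11, 12, 13, 14, 15

Derivation:
Step 1: find(1) -> no change; set of 1 is {1}
Step 2: union(6, 13) -> merged; set of 6 now {6, 13}
Step 3: union(15, 6) -> merged; set of 15 now {6, 13, 15}
Step 4: find(4) -> no change; set of 4 is {4}
Step 5: union(9, 7) -> merged; set of 9 now {7, 9}
Step 6: union(2, 11) -> merged; set of 2 now {2, 11}
Step 7: union(2, 7) -> merged; set of 2 now {2, 7, 9, 11}
Step 8: union(10, 11) -> merged; set of 10 now {2, 7, 9, 10, 11}
Step 9: union(3, 13) -> merged; set of 3 now {3, 6, 13, 15}
Step 10: union(11, 6) -> merged; set of 11 now {2, 3, 6, 7, 9, 10, 11, 13, 15}
Step 11: union(14, 9) -> merged; set of 14 now {2, 3, 6, 7, 9, 10, 11, 13, 14, 15}
Step 12: find(15) -> no change; set of 15 is {2, 3, 6, 7, 9, 10, 11, 13, 14, 15}
Step 13: union(15, 4) -> merged; set of 15 now {2, 3, 4, 6, 7, 9, 10, 11, 13, 14, 15}
Step 14: union(3, 2) -> already same set; set of 3 now {2, 3, 4, 6, 7, 9, 10, 11, 13, 14, 15}
Step 15: find(7) -> no change; set of 7 is {2, 3, 4, 6, 7, 9, 10, 11, 13, 14, 15}
Step 16: union(1, 6) -> merged; set of 1 now {1, 2, 3, 4, 6, 7, 9, 10, 11, 13, 14, 15}
Step 17: find(1) -> no change; set of 1 is {1, 2, 3, 4, 6, 7, 9, 10, 11, 13, 14, 15}
Step 18: union(13, 7) -> already same set; set of 13 now {1, 2, 3, 4, 6, 7, 9, 10, 11, 13, 14, 15}
Step 19: union(12, 6) -> merged; set of 12 now {1, 2, 3, 4, 6, 7, 9, 10, 11, 12, 13, 14, 15}
Step 20: find(10) -> no change; set of 10 is {1, 2, 3, 4, 6, 7, 9, 10, 11, 12, 13, 14, 15}
Step 21: union(1, 8) -> merged; set of 1 now {1, 2, 3, 4, 6, 7, 8, 9, 10, 11, 12, 13, 14, 15}
Step 22: union(5, 11) -> merged; set of 5 now {1, 2, 3, 4, 5, 6, 7, 8, 9, 10, 11, 12, 13, 14, 15}
Step 23: find(5) -> no change; set of 5 is {1, 2, 3, 4, 5, 6, 7, 8, 9, 10, 11, 12, 13, 14, 15}
Step 24: find(9) -> no change; set of 9 is {1, 2, 3, 4, 5, 6, 7, 8, 9, 10, 11, 12, 13, 14, 15}
Step 25: find(11) -> no change; set of 11 is {1, 2, 3, 4, 5, 6, 7, 8, 9, 10, 11, 12, 13, 14, 15}
Step 26: find(1) -> no change; set of 1 is {1, 2, 3, 4, 5, 6, 7, 8, 9, 10, 11, 12, 13, 14, 15}
Step 27: union(14, 9) -> already same set; set of 14 now {1, 2, 3, 4, 5, 6, 7, 8, 9, 10, 11, 12, 13, 14, 15}
Step 28: union(15, 9) -> already same set; set of 15 now {1, 2, 3, 4, 5, 6, 7, 8, 9, 10, 11, 12, 13, 14, 15}
Component of 5: {1, 2, 3, 4, 5, 6, 7, 8, 9, 10, 11, 12, 13, 14, 15}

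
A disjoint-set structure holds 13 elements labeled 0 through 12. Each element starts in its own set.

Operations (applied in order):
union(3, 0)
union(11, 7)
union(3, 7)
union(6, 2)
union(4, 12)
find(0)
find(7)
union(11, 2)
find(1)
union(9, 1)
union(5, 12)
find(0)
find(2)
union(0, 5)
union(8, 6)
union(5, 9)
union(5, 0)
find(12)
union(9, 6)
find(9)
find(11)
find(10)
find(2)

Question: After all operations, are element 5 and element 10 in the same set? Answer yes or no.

Step 1: union(3, 0) -> merged; set of 3 now {0, 3}
Step 2: union(11, 7) -> merged; set of 11 now {7, 11}
Step 3: union(3, 7) -> merged; set of 3 now {0, 3, 7, 11}
Step 4: union(6, 2) -> merged; set of 6 now {2, 6}
Step 5: union(4, 12) -> merged; set of 4 now {4, 12}
Step 6: find(0) -> no change; set of 0 is {0, 3, 7, 11}
Step 7: find(7) -> no change; set of 7 is {0, 3, 7, 11}
Step 8: union(11, 2) -> merged; set of 11 now {0, 2, 3, 6, 7, 11}
Step 9: find(1) -> no change; set of 1 is {1}
Step 10: union(9, 1) -> merged; set of 9 now {1, 9}
Step 11: union(5, 12) -> merged; set of 5 now {4, 5, 12}
Step 12: find(0) -> no change; set of 0 is {0, 2, 3, 6, 7, 11}
Step 13: find(2) -> no change; set of 2 is {0, 2, 3, 6, 7, 11}
Step 14: union(0, 5) -> merged; set of 0 now {0, 2, 3, 4, 5, 6, 7, 11, 12}
Step 15: union(8, 6) -> merged; set of 8 now {0, 2, 3, 4, 5, 6, 7, 8, 11, 12}
Step 16: union(5, 9) -> merged; set of 5 now {0, 1, 2, 3, 4, 5, 6, 7, 8, 9, 11, 12}
Step 17: union(5, 0) -> already same set; set of 5 now {0, 1, 2, 3, 4, 5, 6, 7, 8, 9, 11, 12}
Step 18: find(12) -> no change; set of 12 is {0, 1, 2, 3, 4, 5, 6, 7, 8, 9, 11, 12}
Step 19: union(9, 6) -> already same set; set of 9 now {0, 1, 2, 3, 4, 5, 6, 7, 8, 9, 11, 12}
Step 20: find(9) -> no change; set of 9 is {0, 1, 2, 3, 4, 5, 6, 7, 8, 9, 11, 12}
Step 21: find(11) -> no change; set of 11 is {0, 1, 2, 3, 4, 5, 6, 7, 8, 9, 11, 12}
Step 22: find(10) -> no change; set of 10 is {10}
Step 23: find(2) -> no change; set of 2 is {0, 1, 2, 3, 4, 5, 6, 7, 8, 9, 11, 12}
Set of 5: {0, 1, 2, 3, 4, 5, 6, 7, 8, 9, 11, 12}; 10 is not a member.

Answer: no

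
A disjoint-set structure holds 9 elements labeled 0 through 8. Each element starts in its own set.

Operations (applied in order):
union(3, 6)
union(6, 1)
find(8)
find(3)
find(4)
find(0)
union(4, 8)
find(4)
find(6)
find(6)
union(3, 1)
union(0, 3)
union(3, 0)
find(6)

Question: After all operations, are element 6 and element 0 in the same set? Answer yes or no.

Step 1: union(3, 6) -> merged; set of 3 now {3, 6}
Step 2: union(6, 1) -> merged; set of 6 now {1, 3, 6}
Step 3: find(8) -> no change; set of 8 is {8}
Step 4: find(3) -> no change; set of 3 is {1, 3, 6}
Step 5: find(4) -> no change; set of 4 is {4}
Step 6: find(0) -> no change; set of 0 is {0}
Step 7: union(4, 8) -> merged; set of 4 now {4, 8}
Step 8: find(4) -> no change; set of 4 is {4, 8}
Step 9: find(6) -> no change; set of 6 is {1, 3, 6}
Step 10: find(6) -> no change; set of 6 is {1, 3, 6}
Step 11: union(3, 1) -> already same set; set of 3 now {1, 3, 6}
Step 12: union(0, 3) -> merged; set of 0 now {0, 1, 3, 6}
Step 13: union(3, 0) -> already same set; set of 3 now {0, 1, 3, 6}
Step 14: find(6) -> no change; set of 6 is {0, 1, 3, 6}
Set of 6: {0, 1, 3, 6}; 0 is a member.

Answer: yes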